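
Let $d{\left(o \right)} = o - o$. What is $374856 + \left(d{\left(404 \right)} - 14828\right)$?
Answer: $360028$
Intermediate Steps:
$d{\left(o \right)} = 0$
$374856 + \left(d{\left(404 \right)} - 14828\right) = 374856 + \left(0 - 14828\right) = 374856 - 14828 = 360028$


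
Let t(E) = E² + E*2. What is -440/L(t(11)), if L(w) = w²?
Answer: -40/1859 ≈ -0.021517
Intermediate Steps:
t(E) = E² + 2*E
-440/L(t(11)) = -440*1/(121*(2 + 11)²) = -440/((11*13)²) = -440/(143²) = -440/20449 = -440*1/20449 = -40/1859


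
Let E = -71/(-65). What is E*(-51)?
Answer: -3621/65 ≈ -55.708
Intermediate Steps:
E = 71/65 (E = -71*(-1/65) = 71/65 ≈ 1.0923)
E*(-51) = (71/65)*(-51) = -3621/65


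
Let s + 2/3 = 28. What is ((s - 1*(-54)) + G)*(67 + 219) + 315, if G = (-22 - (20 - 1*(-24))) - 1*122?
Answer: -90575/3 ≈ -30192.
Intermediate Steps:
s = 82/3 (s = -2/3 + 28 = 82/3 ≈ 27.333)
G = -188 (G = (-22 - (20 + 24)) - 122 = (-22 - 1*44) - 122 = (-22 - 44) - 122 = -66 - 122 = -188)
((s - 1*(-54)) + G)*(67 + 219) + 315 = ((82/3 - 1*(-54)) - 188)*(67 + 219) + 315 = ((82/3 + 54) - 188)*286 + 315 = (244/3 - 188)*286 + 315 = -320/3*286 + 315 = -91520/3 + 315 = -90575/3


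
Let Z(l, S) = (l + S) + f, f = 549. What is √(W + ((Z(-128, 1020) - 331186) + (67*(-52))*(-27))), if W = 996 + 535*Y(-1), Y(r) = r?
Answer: 4*I*√14701 ≈ 484.99*I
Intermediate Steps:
Z(l, S) = 549 + S + l (Z(l, S) = (l + S) + 549 = (S + l) + 549 = 549 + S + l)
W = 461 (W = 996 + 535*(-1) = 996 - 535 = 461)
√(W + ((Z(-128, 1020) - 331186) + (67*(-52))*(-27))) = √(461 + (((549 + 1020 - 128) - 331186) + (67*(-52))*(-27))) = √(461 + ((1441 - 331186) - 3484*(-27))) = √(461 + (-329745 + 94068)) = √(461 - 235677) = √(-235216) = 4*I*√14701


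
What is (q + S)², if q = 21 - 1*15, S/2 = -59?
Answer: 12544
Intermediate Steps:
S = -118 (S = 2*(-59) = -118)
q = 6 (q = 21 - 15 = 6)
(q + S)² = (6 - 118)² = (-112)² = 12544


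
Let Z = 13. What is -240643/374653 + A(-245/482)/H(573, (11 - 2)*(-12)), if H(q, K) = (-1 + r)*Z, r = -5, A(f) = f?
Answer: -8955424243/14085454188 ≈ -0.63579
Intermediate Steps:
H(q, K) = -78 (H(q, K) = (-1 - 5)*13 = -6*13 = -78)
-240643/374653 + A(-245/482)/H(573, (11 - 2)*(-12)) = -240643/374653 - 245/482/(-78) = -240643*1/374653 - 245*1/482*(-1/78) = -240643/374653 - 245/482*(-1/78) = -240643/374653 + 245/37596 = -8955424243/14085454188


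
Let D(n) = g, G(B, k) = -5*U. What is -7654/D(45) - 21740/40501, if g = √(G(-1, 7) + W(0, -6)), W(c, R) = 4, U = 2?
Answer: -21740/40501 + 3827*I*√6/3 ≈ -0.53678 + 3124.7*I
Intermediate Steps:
G(B, k) = -10 (G(B, k) = -5*2 = -10)
g = I*√6 (g = √(-10 + 4) = √(-6) = I*√6 ≈ 2.4495*I)
D(n) = I*√6
-7654/D(45) - 21740/40501 = -7654*(-I*√6/6) - 21740/40501 = -(-3827)*I*√6/3 - 21740*1/40501 = 3827*I*√6/3 - 21740/40501 = -21740/40501 + 3827*I*√6/3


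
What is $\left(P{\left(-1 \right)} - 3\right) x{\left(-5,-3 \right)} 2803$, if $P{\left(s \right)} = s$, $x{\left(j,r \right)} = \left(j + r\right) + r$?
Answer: $123332$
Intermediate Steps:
$x{\left(j,r \right)} = j + 2 r$
$\left(P{\left(-1 \right)} - 3\right) x{\left(-5,-3 \right)} 2803 = \left(-1 - 3\right) \left(-5 + 2 \left(-3\right)\right) 2803 = \left(-1 - 3\right) \left(-5 - 6\right) 2803 = \left(-4\right) \left(-11\right) 2803 = 44 \cdot 2803 = 123332$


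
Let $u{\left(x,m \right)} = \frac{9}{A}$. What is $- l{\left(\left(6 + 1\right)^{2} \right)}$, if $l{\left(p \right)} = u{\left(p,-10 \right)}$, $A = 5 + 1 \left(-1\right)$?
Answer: $- \frac{9}{4} \approx -2.25$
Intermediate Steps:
$A = 4$ ($A = 5 - 1 = 4$)
$u{\left(x,m \right)} = \frac{9}{4}$
$l{\left(p \right)} = \frac{9}{4}$
$- l{\left(\left(6 + 1\right)^{2} \right)} = \left(-1\right) \frac{9}{4} = - \frac{9}{4}$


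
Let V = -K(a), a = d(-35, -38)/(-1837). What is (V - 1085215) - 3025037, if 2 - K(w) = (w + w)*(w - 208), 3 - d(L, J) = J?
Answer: -13870304395292/3374569 ≈ -4.1102e+6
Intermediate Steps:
d(L, J) = 3 - J
a = -41/1837 (a = (3 - 1*(-38))/(-1837) = (3 + 38)*(-1/1837) = 41*(-1/1837) = -41/1837 ≈ -0.022319)
K(w) = 2 - 2*w*(-208 + w) (K(w) = 2 - (w + w)*(w - 208) = 2 - 2*w*(-208 + w))
V = 24586096/3374569 (V = -(2 - 2*(-41/1837)**2 + 416*(-41/1837)) = -(2 - 2*1681/3374569 - 17056/1837) = -(2 - 3362/3374569 - 17056/1837) = -1*(-24586096/3374569) = 24586096/3374569 ≈ 7.2857)
(V - 1085215) - 3025037 = (24586096/3374569 - 1085215) - 3025037 = -3662108311239/3374569 - 3025037 = -13870304395292/3374569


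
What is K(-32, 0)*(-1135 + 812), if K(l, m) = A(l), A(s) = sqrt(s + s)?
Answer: -2584*I ≈ -2584.0*I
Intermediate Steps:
A(s) = sqrt(2)*sqrt(s) (A(s) = sqrt(2*s) = sqrt(2)*sqrt(s))
K(l, m) = sqrt(2)*sqrt(l)
K(-32, 0)*(-1135 + 812) = (sqrt(2)*sqrt(-32))*(-1135 + 812) = (sqrt(2)*(4*I*sqrt(2)))*(-323) = (8*I)*(-323) = -2584*I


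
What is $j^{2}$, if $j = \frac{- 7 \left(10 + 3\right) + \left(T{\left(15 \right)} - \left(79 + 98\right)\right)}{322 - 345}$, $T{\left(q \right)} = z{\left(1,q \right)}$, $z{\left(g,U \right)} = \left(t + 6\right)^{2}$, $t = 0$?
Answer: $\frac{53824}{529} \approx 101.75$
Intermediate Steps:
$z{\left(g,U \right)} = 36$ ($z{\left(g,U \right)} = \left(0 + 6\right)^{2} = 6^{2} = 36$)
$T{\left(q \right)} = 36$
$j = \frac{232}{23}$ ($j = \frac{- 7 \left(10 + 3\right) + \left(36 - \left(79 + 98\right)\right)}{322 - 345} = \frac{\left(-7\right) 13 + \left(36 - 177\right)}{-23} = \left(-91 + \left(36 - 177\right)\right) \left(- \frac{1}{23}\right) = \left(-91 - 141\right) \left(- \frac{1}{23}\right) = \left(-232\right) \left(- \frac{1}{23}\right) = \frac{232}{23} \approx 10.087$)
$j^{2} = \left(\frac{232}{23}\right)^{2} = \frac{53824}{529}$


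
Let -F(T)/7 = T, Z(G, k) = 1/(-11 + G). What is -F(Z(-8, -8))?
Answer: -7/19 ≈ -0.36842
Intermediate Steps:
F(T) = -7*T
-F(Z(-8, -8)) = -(-7)/(-11 - 8) = -(-7)/(-19) = -(-7)*(-1)/19 = -1*7/19 = -7/19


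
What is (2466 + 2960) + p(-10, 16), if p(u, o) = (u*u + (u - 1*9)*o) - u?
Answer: 5232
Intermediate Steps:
p(u, o) = u² - u + o*(-9 + u) (p(u, o) = (u² + (u - 9)*o) - u = (u² + (-9 + u)*o) - u = (u² + o*(-9 + u)) - u = u² - u + o*(-9 + u))
(2466 + 2960) + p(-10, 16) = (2466 + 2960) + ((-10)² - 1*(-10) - 9*16 + 16*(-10)) = 5426 + (100 + 10 - 144 - 160) = 5426 - 194 = 5232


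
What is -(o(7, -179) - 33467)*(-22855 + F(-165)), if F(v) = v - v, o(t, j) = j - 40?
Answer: -769893530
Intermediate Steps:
o(t, j) = -40 + j
F(v) = 0
-(o(7, -179) - 33467)*(-22855 + F(-165)) = -((-40 - 179) - 33467)*(-22855 + 0) = -(-219 - 33467)*(-22855) = -(-33686)*(-22855) = -1*769893530 = -769893530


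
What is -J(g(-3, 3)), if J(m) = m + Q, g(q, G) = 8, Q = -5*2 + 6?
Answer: -4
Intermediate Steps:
Q = -4 (Q = -10 + 6 = -4)
J(m) = -4 + m (J(m) = m - 4 = -4 + m)
-J(g(-3, 3)) = -(-4 + 8) = -1*4 = -4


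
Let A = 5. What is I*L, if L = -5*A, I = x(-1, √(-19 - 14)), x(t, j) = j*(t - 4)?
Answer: 125*I*√33 ≈ 718.07*I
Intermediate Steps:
x(t, j) = j*(-4 + t)
I = -5*I*√33 (I = √(-19 - 14)*(-4 - 1) = √(-33)*(-5) = (I*√33)*(-5) = -5*I*√33 ≈ -28.723*I)
L = -25 (L = -5*5 = -25)
I*L = -5*I*√33*(-25) = 125*I*√33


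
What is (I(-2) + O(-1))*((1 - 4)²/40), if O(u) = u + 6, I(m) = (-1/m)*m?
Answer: 9/10 ≈ 0.90000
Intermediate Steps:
I(m) = -1
O(u) = 6 + u
(I(-2) + O(-1))*((1 - 4)²/40) = (-1 + (6 - 1))*((1 - 4)²/40) = (-1 + 5)*((-3)²*(1/40)) = 4*(9*(1/40)) = 4*(9/40) = 9/10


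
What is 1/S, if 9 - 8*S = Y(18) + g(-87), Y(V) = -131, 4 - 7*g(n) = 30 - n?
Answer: 56/1093 ≈ 0.051235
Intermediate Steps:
g(n) = -26/7 + n/7 (g(n) = 4/7 - (30 - n)/7 = 4/7 + (-30/7 + n/7) = -26/7 + n/7)
S = 1093/56 (S = 9/8 - (-131 + (-26/7 + (⅐)*(-87)))/8 = 9/8 - (-131 + (-26/7 - 87/7))/8 = 9/8 - (-131 - 113/7)/8 = 9/8 - ⅛*(-1030/7) = 9/8 + 515/28 = 1093/56 ≈ 19.518)
1/S = 1/(1093/56) = 56/1093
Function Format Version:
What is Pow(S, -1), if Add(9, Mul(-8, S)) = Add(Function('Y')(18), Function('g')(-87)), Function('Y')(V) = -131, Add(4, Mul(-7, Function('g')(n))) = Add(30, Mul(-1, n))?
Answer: Rational(56, 1093) ≈ 0.051235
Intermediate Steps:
Function('g')(n) = Add(Rational(-26, 7), Mul(Rational(1, 7), n)) (Function('g')(n) = Add(Rational(4, 7), Mul(Rational(-1, 7), Add(30, Mul(-1, n)))) = Add(Rational(4, 7), Add(Rational(-30, 7), Mul(Rational(1, 7), n))) = Add(Rational(-26, 7), Mul(Rational(1, 7), n)))
S = Rational(1093, 56) (S = Add(Rational(9, 8), Mul(Rational(-1, 8), Add(-131, Add(Rational(-26, 7), Mul(Rational(1, 7), -87))))) = Add(Rational(9, 8), Mul(Rational(-1, 8), Add(-131, Add(Rational(-26, 7), Rational(-87, 7))))) = Add(Rational(9, 8), Mul(Rational(-1, 8), Add(-131, Rational(-113, 7)))) = Add(Rational(9, 8), Mul(Rational(-1, 8), Rational(-1030, 7))) = Add(Rational(9, 8), Rational(515, 28)) = Rational(1093, 56) ≈ 19.518)
Pow(S, -1) = Pow(Rational(1093, 56), -1) = Rational(56, 1093)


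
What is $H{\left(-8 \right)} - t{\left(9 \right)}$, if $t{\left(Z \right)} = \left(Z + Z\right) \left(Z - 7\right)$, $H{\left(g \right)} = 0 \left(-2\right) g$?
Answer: $-36$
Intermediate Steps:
$H{\left(g \right)} = 0$ ($H{\left(g \right)} = 0 g = 0$)
$t{\left(Z \right)} = 2 Z \left(-7 + Z\right)$
$H{\left(-8 \right)} - t{\left(9 \right)} = 0 - 2 \cdot 9 \left(-7 + 9\right) = 0 - 2 \cdot 9 \cdot 2 = 0 - 36 = -36$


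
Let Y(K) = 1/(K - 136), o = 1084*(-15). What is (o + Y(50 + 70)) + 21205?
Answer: 79119/16 ≈ 4944.9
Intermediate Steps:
o = -16260
Y(K) = 1/(-136 + K)
(o + Y(50 + 70)) + 21205 = (-16260 + 1/(-136 + (50 + 70))) + 21205 = (-16260 + 1/(-136 + 120)) + 21205 = (-16260 + 1/(-16)) + 21205 = (-16260 - 1/16) + 21205 = -260161/16 + 21205 = 79119/16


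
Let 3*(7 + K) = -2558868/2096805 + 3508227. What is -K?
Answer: -2452007107654/2096805 ≈ -1.1694e+6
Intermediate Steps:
K = 2452007107654/2096805 (K = -7 + (-2558868/2096805 + 3508227)/3 = -7 + (-2558868*1/2096805 + 3508227)/3 = -7 + (-852956/698935 + 3508227)/3 = -7 + (⅓)*(2452021785289/698935) = -7 + 2452021785289/2096805 = 2452007107654/2096805 ≈ 1.1694e+6)
-K = -1*2452007107654/2096805 = -2452007107654/2096805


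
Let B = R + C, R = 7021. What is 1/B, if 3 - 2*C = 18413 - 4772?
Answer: 1/202 ≈ 0.0049505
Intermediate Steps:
C = -6819 (C = 3/2 - (18413 - 4772)/2 = 3/2 - ½*13641 = 3/2 - 13641/2 = -6819)
B = 202 (B = 7021 - 6819 = 202)
1/B = 1/202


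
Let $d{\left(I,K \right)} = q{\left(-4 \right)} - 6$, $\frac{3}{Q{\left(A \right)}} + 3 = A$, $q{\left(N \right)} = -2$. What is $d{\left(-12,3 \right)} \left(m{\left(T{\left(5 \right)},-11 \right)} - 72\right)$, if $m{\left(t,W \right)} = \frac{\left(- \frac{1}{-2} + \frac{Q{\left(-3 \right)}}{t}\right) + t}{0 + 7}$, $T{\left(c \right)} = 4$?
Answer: $571$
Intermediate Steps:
$Q{\left(A \right)} = \frac{3}{-3 + A}$
$m{\left(t,W \right)} = \frac{1}{14} - \frac{1}{14 t} + \frac{t}{7}$ ($m{\left(t,W \right)} = \frac{\left(- \frac{1}{-2} + \frac{3 \frac{1}{-3 - 3}}{t}\right) + t}{0 + 7} = \frac{\left(\left(-1\right) \left(- \frac{1}{2}\right) + \frac{3 \frac{1}{-6}}{t}\right) + t}{7} = \left(\left(\frac{1}{2} + \frac{3 \left(- \frac{1}{6}\right)}{t}\right) + t\right) \frac{1}{7} = \left(\left(\frac{1}{2} - \frac{1}{2 t}\right) + t\right) \frac{1}{7} = \left(\frac{1}{2} + t - \frac{1}{2 t}\right) \frac{1}{7} = \frac{1}{14} - \frac{1}{14 t} + \frac{t}{7}$)
$d{\left(I,K \right)} = -8$ ($d{\left(I,K \right)} = -2 - 6 = -8$)
$d{\left(-12,3 \right)} \left(m{\left(T{\left(5 \right)},-11 \right)} - 72\right) = - 8 \left(\frac{-1 + 4 \left(1 + 2 \cdot 4\right)}{14 \cdot 4} - 72\right) = - 8 \left(\frac{1}{14} \cdot \frac{1}{4} \left(-1 + 4 \left(1 + 8\right)\right) - 72\right) = - 8 \left(\frac{1}{14} \cdot \frac{1}{4} \left(-1 + 4 \cdot 9\right) - 72\right) = - 8 \left(\frac{1}{14} \cdot \frac{1}{4} \left(-1 + 36\right) - 72\right) = - 8 \left(\frac{1}{14} \cdot \frac{1}{4} \cdot 35 - 72\right) = - 8 \left(\frac{5}{8} - 72\right) = \left(-8\right) \left(- \frac{571}{8}\right) = 571$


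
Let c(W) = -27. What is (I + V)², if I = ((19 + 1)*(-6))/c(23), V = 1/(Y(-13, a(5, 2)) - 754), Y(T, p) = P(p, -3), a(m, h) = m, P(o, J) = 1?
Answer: 100741369/5103081 ≈ 19.741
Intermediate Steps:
Y(T, p) = 1
V = -1/753 (V = 1/(1 - 754) = 1/(-753) = -1/753 ≈ -0.0013280)
I = 40/9 (I = ((19 + 1)*(-6))/(-27) = (20*(-6))*(-1/27) = -120*(-1/27) = 40/9 ≈ 4.4444)
(I + V)² = (40/9 - 1/753)² = (10037/2259)² = 100741369/5103081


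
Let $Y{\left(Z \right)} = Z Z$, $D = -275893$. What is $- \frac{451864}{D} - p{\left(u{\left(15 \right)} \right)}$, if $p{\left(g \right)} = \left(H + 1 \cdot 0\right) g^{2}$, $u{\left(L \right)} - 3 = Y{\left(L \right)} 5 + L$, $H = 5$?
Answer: $- \frac{1802200217921}{275893} \approx -6.5322 \cdot 10^{6}$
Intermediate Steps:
$Y{\left(Z \right)} = Z^{2}$
$u{\left(L \right)} = 3 + L + 5 L^{2}$ ($u{\left(L \right)} = 3 + \left(L^{2} \cdot 5 + L\right) = 3 + \left(5 L^{2} + L\right) = 3 + \left(L + 5 L^{2}\right) = 3 + L + 5 L^{2}$)
$p{\left(g \right)} = 5 g^{2}$ ($p{\left(g \right)} = \left(5 + 1 \cdot 0\right) g^{2} = \left(5 + 0\right) g^{2} = 5 g^{2}$)
$- \frac{451864}{D} - p{\left(u{\left(15 \right)} \right)} = - \frac{451864}{-275893} - 5 \left(3 + 15 + 5 \cdot 15^{2}\right)^{2} = \left(-451864\right) \left(- \frac{1}{275893}\right) - 5 \left(3 + 15 + 5 \cdot 225\right)^{2} = \frac{451864}{275893} - 5 \left(3 + 15 + 1125\right)^{2} = \frac{451864}{275893} - 5 \cdot 1143^{2} = \frac{451864}{275893} - 5 \cdot 1306449 = \frac{451864}{275893} - 6532245 = - \frac{1802200217921}{275893}$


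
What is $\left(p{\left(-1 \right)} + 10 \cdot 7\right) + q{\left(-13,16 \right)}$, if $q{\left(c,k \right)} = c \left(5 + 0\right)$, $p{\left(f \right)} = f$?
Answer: $4$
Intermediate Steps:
$q{\left(c,k \right)} = 5 c$ ($q{\left(c,k \right)} = c 5 = 5 c$)
$\left(p{\left(-1 \right)} + 10 \cdot 7\right) + q{\left(-13,16 \right)} = \left(-1 + 10 \cdot 7\right) + 5 \left(-13\right) = \left(-1 + 70\right) - 65 = 69 - 65 = 4$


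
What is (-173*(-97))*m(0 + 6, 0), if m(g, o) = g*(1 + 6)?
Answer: 704802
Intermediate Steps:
m(g, o) = 7*g (m(g, o) = g*7 = 7*g)
(-173*(-97))*m(0 + 6, 0) = (-173*(-97))*(7*(0 + 6)) = 16781*(7*6) = 16781*42 = 704802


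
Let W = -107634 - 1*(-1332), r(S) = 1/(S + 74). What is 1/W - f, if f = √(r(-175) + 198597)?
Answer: -1/106302 - 2*√506471974/101 ≈ -445.64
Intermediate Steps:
r(S) = 1/(74 + S)
W = -106302 (W = -107634 + 1332 = -106302)
f = 2*√506471974/101 (f = √(1/(74 - 175) + 198597) = √(1/(-101) + 198597) = √(-1/101 + 198597) = √(20058296/101) = 2*√506471974/101 ≈ 445.64)
1/W - f = 1/(-106302) - 2*√506471974/101 = -1/106302 - 2*√506471974/101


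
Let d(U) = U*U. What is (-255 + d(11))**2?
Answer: 17956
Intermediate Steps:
d(U) = U**2
(-255 + d(11))**2 = (-255 + 11**2)**2 = (-255 + 121)**2 = (-134)**2 = 17956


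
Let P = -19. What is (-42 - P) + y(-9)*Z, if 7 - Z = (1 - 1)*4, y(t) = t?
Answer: -86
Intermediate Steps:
Z = 7 (Z = 7 - (1 - 1)*4 = 7 - 0*4 = 7 - 1*0 = 7 + 0 = 7)
(-42 - P) + y(-9)*Z = (-42 - 1*(-19)) - 9*7 = (-42 + 19) - 63 = -23 - 63 = -86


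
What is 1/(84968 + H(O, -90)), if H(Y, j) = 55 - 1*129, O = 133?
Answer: 1/84894 ≈ 1.1779e-5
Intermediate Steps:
H(Y, j) = -74 (H(Y, j) = 55 - 129 = -74)
1/(84968 + H(O, -90)) = 1/(84968 - 74) = 1/84894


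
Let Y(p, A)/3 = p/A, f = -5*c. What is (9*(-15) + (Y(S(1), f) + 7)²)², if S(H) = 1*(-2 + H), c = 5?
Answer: 2776341481/390625 ≈ 7107.4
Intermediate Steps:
f = -25 (f = -5*5 = -25)
S(H) = -2 + H
Y(p, A) = 3*p/A (Y(p, A) = 3*(p/A) = 3*p/A)
(9*(-15) + (Y(S(1), f) + 7)²)² = (9*(-15) + (3*(-2 + 1)/(-25) + 7)²)² = (-135 + (3*(-1)*(-1/25) + 7)²)² = (-135 + (3/25 + 7)²)² = (-135 + (178/25)²)² = (-135 + 31684/625)² = (-52691/625)² = 2776341481/390625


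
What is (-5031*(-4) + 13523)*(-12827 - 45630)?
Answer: -1966902679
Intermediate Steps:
(-5031*(-4) + 13523)*(-12827 - 45630) = (20124 + 13523)*(-58457) = 33647*(-58457) = -1966902679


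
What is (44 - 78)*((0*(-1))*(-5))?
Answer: 0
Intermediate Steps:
(44 - 78)*((0*(-1))*(-5)) = -0*(-5) = -34*0 = 0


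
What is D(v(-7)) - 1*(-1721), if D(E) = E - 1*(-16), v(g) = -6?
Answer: 1731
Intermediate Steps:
D(E) = 16 + E (D(E) = E + 16 = 16 + E)
D(v(-7)) - 1*(-1721) = (16 - 6) - 1*(-1721) = 10 + 1721 = 1731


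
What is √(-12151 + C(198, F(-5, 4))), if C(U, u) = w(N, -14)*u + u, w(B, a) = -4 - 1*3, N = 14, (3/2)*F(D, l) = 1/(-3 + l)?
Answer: I*√12155 ≈ 110.25*I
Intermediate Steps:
F(D, l) = 2/(3*(-3 + l))
w(B, a) = -7 (w(B, a) = -4 - 3 = -7)
C(U, u) = -6*u (C(U, u) = -7*u + u = -6*u)
√(-12151 + C(198, F(-5, 4))) = √(-12151 - 4/(-3 + 4)) = √(-12151 - 4/1) = √(-12151 - 4) = √(-12155) = I*√12155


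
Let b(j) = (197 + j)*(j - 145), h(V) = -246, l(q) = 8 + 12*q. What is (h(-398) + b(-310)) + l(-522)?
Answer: 44913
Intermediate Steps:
b(j) = (-145 + j)*(197 + j) (b(j) = (197 + j)*(-145 + j) = (-145 + j)*(197 + j))
(h(-398) + b(-310)) + l(-522) = (-246 + (-28565 + (-310)² + 52*(-310))) + (8 + 12*(-522)) = (-246 + (-28565 + 96100 - 16120)) + (8 - 6264) = (-246 + 51415) - 6256 = 51169 - 6256 = 44913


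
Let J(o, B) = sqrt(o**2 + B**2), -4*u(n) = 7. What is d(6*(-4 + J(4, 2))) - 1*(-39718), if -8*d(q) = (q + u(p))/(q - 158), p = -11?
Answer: 20592345219/518464 + 1875*sqrt(5)/259232 ≈ 39718.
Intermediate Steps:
u(n) = -7/4 (u(n) = -1/4*7 = -7/4)
J(o, B) = sqrt(B**2 + o**2)
d(q) = -(-7/4 + q)/(8*(-158 + q)) (d(q) = -(q - 7/4)/(8*(q - 158)) = -(-7/4 + q)/(8*(-158 + q)))
d(6*(-4 + J(4, 2))) - 1*(-39718) = (7 - 24*(-4 + sqrt(2**2 + 4**2)))/(32*(-158 + 6*(-4 + sqrt(2**2 + 4**2)))) - 1*(-39718) = (7 - 24*(-4 + sqrt(4 + 16)))/(32*(-158 + 6*(-4 + sqrt(4 + 16)))) + 39718 = (7 - 24*(-4 + sqrt(20)))/(32*(-158 + 6*(-4 + sqrt(20)))) + 39718 = (7 - 24*(-4 + 2*sqrt(5)))/(32*(-158 + 6*(-4 + 2*sqrt(5)))) + 39718 = (7 - 4*(-24 + 12*sqrt(5)))/(32*(-158 + (-24 + 12*sqrt(5)))) + 39718 = (7 + (96 - 48*sqrt(5)))/(32*(-182 + 12*sqrt(5))) + 39718 = (103 - 48*sqrt(5))/(32*(-182 + 12*sqrt(5))) + 39718 = 39718 + (103 - 48*sqrt(5))/(32*(-182 + 12*sqrt(5)))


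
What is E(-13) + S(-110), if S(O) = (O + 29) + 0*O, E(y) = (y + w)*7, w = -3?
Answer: -193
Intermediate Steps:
E(y) = -21 + 7*y (E(y) = (y - 3)*7 = (-3 + y)*7 = -21 + 7*y)
S(O) = 29 + O (S(O) = (29 + O) + 0 = 29 + O)
E(-13) + S(-110) = (-21 + 7*(-13)) + (29 - 110) = (-21 - 91) - 81 = -112 - 81 = -193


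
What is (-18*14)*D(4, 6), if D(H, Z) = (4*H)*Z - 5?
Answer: -22932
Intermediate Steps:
D(H, Z) = -5 + 4*H*Z (D(H, Z) = 4*H*Z - 5 = -5 + 4*H*Z)
(-18*14)*D(4, 6) = (-18*14)*(-5 + 4*4*6) = -252*(-5 + 96) = -252*91 = -22932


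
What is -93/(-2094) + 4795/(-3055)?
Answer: -650441/426478 ≈ -1.5251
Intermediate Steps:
-93/(-2094) + 4795/(-3055) = -93*(-1/2094) + 4795*(-1/3055) = 31/698 - 959/611 = -650441/426478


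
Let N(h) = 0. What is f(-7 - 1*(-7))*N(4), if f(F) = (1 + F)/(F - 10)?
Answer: 0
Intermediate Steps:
f(F) = (1 + F)/(-10 + F)
f(-7 - 1*(-7))*N(4) = ((1 + (-7 - 1*(-7)))/(-10 + (-7 - 1*(-7))))*0 = ((1 + (-7 + 7))/(-10 + (-7 + 7)))*0 = ((1 + 0)/(-10 + 0))*0 = (1/(-10))*0 = -1/10*1*0 = -1/10*0 = 0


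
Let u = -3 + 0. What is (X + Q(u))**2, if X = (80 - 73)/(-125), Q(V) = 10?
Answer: 1545049/15625 ≈ 98.883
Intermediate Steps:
u = -3
X = -7/125 (X = 7*(-1/125) = -7/125 ≈ -0.056000)
(X + Q(u))**2 = (-7/125 + 10)**2 = (1243/125)**2 = 1545049/15625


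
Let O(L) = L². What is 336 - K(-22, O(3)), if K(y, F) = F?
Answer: 327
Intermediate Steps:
336 - K(-22, O(3)) = 336 - 1*3² = 336 - 1*9 = 336 - 9 = 327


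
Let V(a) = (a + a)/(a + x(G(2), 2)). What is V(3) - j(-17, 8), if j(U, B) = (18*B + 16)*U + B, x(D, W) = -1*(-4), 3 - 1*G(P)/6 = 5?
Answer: 18990/7 ≈ 2712.9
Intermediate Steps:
G(P) = -12 (G(P) = 18 - 6*5 = 18 - 30 = -12)
x(D, W) = 4
V(a) = 2*a/(4 + a) (V(a) = (a + a)/(a + 4) = (2*a)/(4 + a) = 2*a/(4 + a))
j(U, B) = B + U*(16 + 18*B) (j(U, B) = (16 + 18*B)*U + B = U*(16 + 18*B) + B = B + U*(16 + 18*B))
V(3) - j(-17, 8) = 2*3/(4 + 3) - (8 + 16*(-17) + 18*8*(-17)) = 2*3/7 - (8 - 272 - 2448) = 2*3*(⅐) - 1*(-2712) = 6/7 + 2712 = 18990/7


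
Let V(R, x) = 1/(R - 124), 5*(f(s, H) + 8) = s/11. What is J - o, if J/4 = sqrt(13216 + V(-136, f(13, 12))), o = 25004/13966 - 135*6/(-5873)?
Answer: -79080476/41011159 + 2*sqrt(223350335)/65 ≈ 457.92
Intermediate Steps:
f(s, H) = -8 + s/55 (f(s, H) = -8 + (s/11)/5 = -8 + s/55)
V(R, x) = 1/(-124 + R)
o = 79080476/41011159 (o = 25004*(1/13966) - 810*(-1/5873) = 12502/6983 + 810/5873 = 79080476/41011159 ≈ 1.9283)
J = 2*sqrt(223350335)/65 (J = 4*sqrt(13216 + 1/(-124 - 136)) = 4*sqrt(13216 + 1/(-260)) = 4*sqrt(13216 - 1/260) = 4*sqrt(3436159/260) = 4*(sqrt(223350335)/130) = 2*sqrt(223350335)/65 ≈ 459.84)
J - o = 2*sqrt(223350335)/65 - 1*79080476/41011159 = 2*sqrt(223350335)/65 - 79080476/41011159 = -79080476/41011159 + 2*sqrt(223350335)/65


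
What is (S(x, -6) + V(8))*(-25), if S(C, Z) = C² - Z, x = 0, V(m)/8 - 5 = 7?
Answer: -2550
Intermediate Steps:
V(m) = 96 (V(m) = 40 + 8*7 = 40 + 56 = 96)
(S(x, -6) + V(8))*(-25) = ((0² - 1*(-6)) + 96)*(-25) = ((0 + 6) + 96)*(-25) = (6 + 96)*(-25) = 102*(-25) = -2550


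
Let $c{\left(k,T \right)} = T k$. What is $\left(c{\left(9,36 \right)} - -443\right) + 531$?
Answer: $1298$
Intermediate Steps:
$\left(c{\left(9,36 \right)} - -443\right) + 531 = \left(36 \cdot 9 - -443\right) + 531 = \left(324 + 443\right) + 531 = 767 + 531 = 1298$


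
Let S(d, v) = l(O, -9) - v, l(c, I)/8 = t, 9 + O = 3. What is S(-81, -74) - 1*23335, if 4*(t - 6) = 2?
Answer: -23209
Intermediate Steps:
O = -6 (O = -9 + 3 = -6)
t = 13/2 (t = 6 + (¼)*2 = 6 + ½ = 13/2 ≈ 6.5000)
l(c, I) = 52 (l(c, I) = 8*(13/2) = 52)
S(d, v) = 52 - v
S(-81, -74) - 1*23335 = (52 - 1*(-74)) - 1*23335 = (52 + 74) - 23335 = 126 - 23335 = -23209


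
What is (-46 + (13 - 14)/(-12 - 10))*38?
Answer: -19209/11 ≈ -1746.3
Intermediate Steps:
(-46 + (13 - 14)/(-12 - 10))*38 = (-46 - 1/(-22))*38 = (-46 - 1*(-1/22))*38 = (-46 + 1/22)*38 = -1011/22*38 = -19209/11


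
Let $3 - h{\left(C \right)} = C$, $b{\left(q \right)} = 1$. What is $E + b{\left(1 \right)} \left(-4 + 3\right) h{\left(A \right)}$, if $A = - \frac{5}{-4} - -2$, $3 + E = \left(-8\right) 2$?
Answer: $- \frac{75}{4} \approx -18.75$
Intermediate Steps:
$E = -19$ ($E = -3 - 16 = -19$)
$A = \frac{13}{4}$ ($A = \left(-5\right) \left(- \frac{1}{4}\right) + 2 = \frac{5}{4} + 2 = \frac{13}{4} \approx 3.25$)
$h{\left(C \right)} = 3 - C$
$E + b{\left(1 \right)} \left(-4 + 3\right) h{\left(A \right)} = -19 + 1 \left(-4 + 3\right) \left(3 - \frac{13}{4}\right) = -19 + 1 \left(-1\right) \left(3 - \frac{13}{4}\right) = -19 - - \frac{1}{4} = -19 + \frac{1}{4} = - \frac{75}{4}$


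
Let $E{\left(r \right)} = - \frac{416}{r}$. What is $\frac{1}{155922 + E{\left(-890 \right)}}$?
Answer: $\frac{445}{69385498} \approx 6.4134 \cdot 10^{-6}$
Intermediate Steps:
$\frac{1}{155922 + E{\left(-890 \right)}} = \frac{1}{155922 - \frac{416}{-890}} = \frac{1}{155922 - - \frac{208}{445}} = \frac{1}{155922 + \frac{208}{445}} = \frac{1}{\frac{69385498}{445}} = \frac{445}{69385498}$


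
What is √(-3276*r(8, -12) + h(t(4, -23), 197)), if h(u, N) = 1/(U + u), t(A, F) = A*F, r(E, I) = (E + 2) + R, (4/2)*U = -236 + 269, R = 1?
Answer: I*√821657138/151 ≈ 189.83*I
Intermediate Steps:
U = 33/2 (U = (-236 + 269)/2 = (½)*33 = 33/2 ≈ 16.500)
r(E, I) = 3 + E (r(E, I) = (E + 2) + 1 = (2 + E) + 1 = 3 + E)
h(u, N) = 1/(33/2 + u)
√(-3276*r(8, -12) + h(t(4, -23), 197)) = √(-3276*(3 + 8) + 2/(33 + 2*(4*(-23)))) = √(-3276*11 + 2/(33 + 2*(-92))) = √(-36036 + 2/(33 - 184)) = √(-36036 + 2/(-151)) = √(-36036 + 2*(-1/151)) = √(-36036 - 2/151) = √(-5441438/151) = I*√821657138/151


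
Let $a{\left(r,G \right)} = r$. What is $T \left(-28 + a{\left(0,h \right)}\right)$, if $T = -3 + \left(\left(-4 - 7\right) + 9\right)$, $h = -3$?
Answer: $140$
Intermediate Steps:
$T = -5$ ($T = -3 + \left(-11 + 9\right) = -3 - 2 = -5$)
$T \left(-28 + a{\left(0,h \right)}\right) = - 5 \left(-28 + 0\right) = \left(-5\right) \left(-28\right) = 140$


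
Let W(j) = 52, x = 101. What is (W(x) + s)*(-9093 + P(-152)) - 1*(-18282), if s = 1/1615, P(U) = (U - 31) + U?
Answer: -762247438/1615 ≈ -4.7198e+5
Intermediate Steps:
P(U) = -31 + 2*U (P(U) = (-31 + U) + U = -31 + 2*U)
s = 1/1615 ≈ 0.00061920
(W(x) + s)*(-9093 + P(-152)) - 1*(-18282) = (52 + 1/1615)*(-9093 + (-31 + 2*(-152))) - 1*(-18282) = 83981*(-9093 + (-31 - 304))/1615 + 18282 = 83981*(-9093 - 335)/1615 + 18282 = (83981/1615)*(-9428) + 18282 = -791772868/1615 + 18282 = -762247438/1615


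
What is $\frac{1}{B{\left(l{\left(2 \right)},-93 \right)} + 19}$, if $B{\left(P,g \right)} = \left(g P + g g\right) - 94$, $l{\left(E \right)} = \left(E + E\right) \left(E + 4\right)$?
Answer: $\frac{1}{6342} \approx 0.00015768$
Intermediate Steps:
$l{\left(E \right)} = 2 E \left(4 + E\right)$
$B{\left(P,g \right)} = -94 + g^{2} + P g$ ($B{\left(P,g \right)} = \left(P g + g^{2}\right) - 94 = \left(g^{2} + P g\right) - 94 = -94 + g^{2} + P g$)
$\frac{1}{B{\left(l{\left(2 \right)},-93 \right)} + 19} = \frac{1}{\left(-94 + \left(-93\right)^{2} + 2 \cdot 2 \left(4 + 2\right) \left(-93\right)\right) + 19} = \frac{1}{\left(-94 + 8649 + 2 \cdot 2 \cdot 6 \left(-93\right)\right) + 19} = \frac{1}{\left(-94 + 8649 + 24 \left(-93\right)\right) + 19} = \frac{1}{\left(-94 + 8649 - 2232\right) + 19} = \frac{1}{6323 + 19} = \frac{1}{6342}$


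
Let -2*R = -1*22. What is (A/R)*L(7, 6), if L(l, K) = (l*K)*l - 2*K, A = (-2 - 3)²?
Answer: 7050/11 ≈ 640.91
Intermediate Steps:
A = 25 (A = (-5)² = 25)
L(l, K) = -2*K + K*l² (L(l, K) = (K*l)*l - 2*K = K*l² - 2*K = -2*K + K*l²)
R = 11 (R = -(-1)*22/2 = -½*(-22) = 11)
(A/R)*L(7, 6) = (25/11)*(6*(-2 + 7²)) = (25*(1/11))*(6*(-2 + 49)) = 25*(6*47)/11 = (25/11)*282 = 7050/11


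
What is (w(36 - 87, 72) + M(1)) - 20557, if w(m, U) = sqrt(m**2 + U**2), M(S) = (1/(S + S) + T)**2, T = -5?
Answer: -82147/4 + 3*sqrt(865) ≈ -20449.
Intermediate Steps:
M(S) = (-5 + 1/(2*S))**2 (M(S) = (1/(S + S) - 5)**2 = (1/(2*S) - 5)**2 = (-5 + 1/(2*S))**2)
w(m, U) = sqrt(U**2 + m**2)
(w(36 - 87, 72) + M(1)) - 20557 = (sqrt(72**2 + (36 - 87)**2) + (1/4)*(1 - 10*1)**2/1**2) - 20557 = (sqrt(5184 + (-51)**2) + (1/4)*1*(1 - 10)**2) - 20557 = (sqrt(5184 + 2601) + (1/4)*1*(-9)**2) - 20557 = (sqrt(7785) + (1/4)*1*81) - 20557 = (3*sqrt(865) + 81/4) - 20557 = (81/4 + 3*sqrt(865)) - 20557 = -82147/4 + 3*sqrt(865)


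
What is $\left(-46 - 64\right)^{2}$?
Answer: $12100$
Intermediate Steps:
$\left(-46 - 64\right)^{2} = \left(-110\right)^{2} = 12100$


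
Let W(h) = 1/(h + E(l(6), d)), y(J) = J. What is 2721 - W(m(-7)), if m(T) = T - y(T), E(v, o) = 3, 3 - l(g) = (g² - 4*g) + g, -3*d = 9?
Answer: 8162/3 ≈ 2720.7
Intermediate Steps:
d = -3 (d = -⅓*9 = -3)
l(g) = 3 - g² + 3*g (l(g) = 3 - ((g² - 4*g) + g) = 3 - (g² - 3*g) = 3 + (-g² + 3*g) = 3 - g² + 3*g)
m(T) = 0 (m(T) = T - T = 0)
W(h) = 1/(3 + h) (W(h) = 1/(h + 3) = 1/(3 + h))
2721 - W(m(-7)) = 2721 - 1/(3 + 0) = 2721 - 1/3 = 2721 - 1*⅓ = 2721 - ⅓ = 8162/3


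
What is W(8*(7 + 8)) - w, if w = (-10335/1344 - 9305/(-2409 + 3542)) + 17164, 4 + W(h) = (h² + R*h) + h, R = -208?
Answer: -14005307247/507584 ≈ -27592.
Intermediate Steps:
W(h) = -4 + h² - 207*h (W(h) = -4 + ((h² - 208*h) + h) = -4 + (h² - 207*h) = -4 + h² - 207*h)
w = 8704099951/507584 (w = (-10335*1/1344 - 9305/1133) + 17164 = (-3445/448 - 9305*1/1133) + 17164 = (-3445/448 - 9305/1133) + 17164 = -8071825/507584 + 17164 = 8704099951/507584 ≈ 17148.)
W(8*(7 + 8)) - w = (-4 + (8*(7 + 8))² - 1656*(7 + 8)) - 1*8704099951/507584 = (-4 + (8*15)² - 1656*15) - 8704099951/507584 = (-4 + 120² - 207*120) - 8704099951/507584 = (-4 + 14400 - 24840) - 8704099951/507584 = -10444 - 8704099951/507584 = -14005307247/507584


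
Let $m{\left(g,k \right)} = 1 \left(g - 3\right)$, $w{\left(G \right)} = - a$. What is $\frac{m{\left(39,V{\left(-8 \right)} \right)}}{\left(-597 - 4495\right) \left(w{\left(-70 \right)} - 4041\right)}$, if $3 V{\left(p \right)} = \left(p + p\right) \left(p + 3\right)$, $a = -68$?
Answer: $\frac{9}{5057629} \approx 1.7795 \cdot 10^{-6}$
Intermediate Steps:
$V{\left(p \right)} = \frac{2 p \left(3 + p\right)}{3}$ ($V{\left(p \right)} = \frac{\left(p + p\right) \left(p + 3\right)}{3} = \frac{2 p \left(3 + p\right)}{3}$)
$w{\left(G \right)} = 68$ ($w{\left(G \right)} = \left(-1\right) \left(-68\right) = 68$)
$m{\left(g,k \right)} = -3 + g$ ($m{\left(g,k \right)} = 1 \left(-3 + g\right) = -3 + g$)
$\frac{m{\left(39,V{\left(-8 \right)} \right)}}{\left(-597 - 4495\right) \left(w{\left(-70 \right)} - 4041\right)} = \frac{-3 + 39}{\left(-597 - 4495\right) \left(68 - 4041\right)} = \frac{36}{\left(-5092\right) \left(-3973\right)} = \frac{36}{20230516} = 36 \cdot \frac{1}{20230516} = \frac{9}{5057629}$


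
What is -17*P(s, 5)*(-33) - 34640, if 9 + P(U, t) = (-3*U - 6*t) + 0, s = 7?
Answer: -68300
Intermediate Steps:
P(U, t) = -9 - 6*t - 3*U (P(U, t) = -9 + ((-3*U - 6*t) + 0) = -9 + ((-6*t - 3*U) + 0) = -9 + (-6*t - 3*U) = -9 - 6*t - 3*U)
-17*P(s, 5)*(-33) - 34640 = -17*(-9 - 6*5 - 3*7)*(-33) - 34640 = -17*(-9 - 30 - 21)*(-33) - 34640 = -17*(-60)*(-33) - 34640 = 1020*(-33) - 34640 = -33660 - 34640 = -68300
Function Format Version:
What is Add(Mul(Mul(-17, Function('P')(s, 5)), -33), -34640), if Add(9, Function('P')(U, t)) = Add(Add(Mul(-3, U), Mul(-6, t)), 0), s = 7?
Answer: -68300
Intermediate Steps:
Function('P')(U, t) = Add(-9, Mul(-6, t), Mul(-3, U)) (Function('P')(U, t) = Add(-9, Add(Add(Mul(-3, U), Mul(-6, t)), 0)) = Add(-9, Add(Add(Mul(-6, t), Mul(-3, U)), 0)) = Add(-9, Add(Mul(-6, t), Mul(-3, U))) = Add(-9, Mul(-6, t), Mul(-3, U)))
Add(Mul(Mul(-17, Function('P')(s, 5)), -33), -34640) = Add(Mul(Mul(-17, Add(-9, Mul(-6, 5), Mul(-3, 7))), -33), -34640) = Add(Mul(Mul(-17, Add(-9, -30, -21)), -33), -34640) = Add(Mul(Mul(-17, -60), -33), -34640) = Add(Mul(1020, -33), -34640) = Add(-33660, -34640) = -68300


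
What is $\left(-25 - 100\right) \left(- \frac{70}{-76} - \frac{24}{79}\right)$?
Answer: $- \frac{231625}{3002} \approx -77.157$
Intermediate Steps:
$\left(-25 - 100\right) \left(- \frac{70}{-76} - \frac{24}{79}\right) = - 125 \left(\left(-70\right) \left(- \frac{1}{76}\right) - \frac{24}{79}\right) = - 125 \left(\frac{35}{38} - \frac{24}{79}\right) = \left(-125\right) \frac{1853}{3002} = - \frac{231625}{3002}$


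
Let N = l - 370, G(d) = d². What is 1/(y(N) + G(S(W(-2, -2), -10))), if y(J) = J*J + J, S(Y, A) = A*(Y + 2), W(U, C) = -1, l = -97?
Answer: 1/217722 ≈ 4.5930e-6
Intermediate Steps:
S(Y, A) = A*(2 + Y)
N = -467 (N = -97 - 370 = -467)
y(J) = J + J² (y(J) = J² + J = J + J²)
1/(y(N) + G(S(W(-2, -2), -10))) = 1/(-467*(1 - 467) + (-10*(2 - 1))²) = 1/(-467*(-466) + (-10*1)²) = 1/(217622 + (-10)²) = 1/(217622 + 100) = 1/217722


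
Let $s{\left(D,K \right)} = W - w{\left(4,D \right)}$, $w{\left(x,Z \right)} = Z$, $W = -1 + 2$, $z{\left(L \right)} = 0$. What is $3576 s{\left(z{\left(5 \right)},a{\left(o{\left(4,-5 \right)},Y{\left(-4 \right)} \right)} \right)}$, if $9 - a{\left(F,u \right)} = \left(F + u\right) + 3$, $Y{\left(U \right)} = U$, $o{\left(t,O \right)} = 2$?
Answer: $3576$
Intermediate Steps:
$W = 1$
$a{\left(F,u \right)} = 6 - F - u$ ($a{\left(F,u \right)} = 9 - \left(\left(F + u\right) + 3\right) = 9 - \left(3 + F + u\right) = 6 - F - u$)
$s{\left(D,K \right)} = 1 - D$
$3576 s{\left(z{\left(5 \right)},a{\left(o{\left(4,-5 \right)},Y{\left(-4 \right)} \right)} \right)} = 3576 \left(1 - 0\right) = 3576 \left(1 + 0\right) = 3576 \cdot 1 = 3576$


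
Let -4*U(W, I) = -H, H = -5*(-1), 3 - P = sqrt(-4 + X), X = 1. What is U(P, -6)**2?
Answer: 25/16 ≈ 1.5625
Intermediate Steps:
P = 3 - I*sqrt(3) (P = 3 - sqrt(-4 + 1) = 3 - sqrt(-3) = 3 - I*sqrt(3) ≈ 3.0 - 1.732*I)
H = 5
U(W, I) = 5/4 (U(W, I) = -(-1)*5/4 = -1/4*(-5) = 5/4)
U(P, -6)**2 = (5/4)**2 = 25/16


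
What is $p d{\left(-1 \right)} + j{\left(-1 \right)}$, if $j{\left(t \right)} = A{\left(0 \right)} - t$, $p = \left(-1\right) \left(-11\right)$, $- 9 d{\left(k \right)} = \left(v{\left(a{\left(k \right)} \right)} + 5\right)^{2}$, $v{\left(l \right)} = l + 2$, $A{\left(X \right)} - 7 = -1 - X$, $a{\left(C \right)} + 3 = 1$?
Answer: $- \frac{212}{9} \approx -23.556$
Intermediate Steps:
$a{\left(C \right)} = -2$ ($a{\left(C \right)} = -3 + 1 = -2$)
$A{\left(X \right)} = 6 - X$ ($A{\left(X \right)} = 7 - \left(1 + X\right) = 6 - X$)
$v{\left(l \right)} = 2 + l$
$d{\left(k \right)} = - \frac{25}{9}$ ($d{\left(k \right)} = - \frac{\left(\left(2 - 2\right) + 5\right)^{2}}{9} = - \frac{\left(0 + 5\right)^{2}}{9} = - \frac{5^{2}}{9} = \left(- \frac{1}{9}\right) 25 = - \frac{25}{9}$)
$p = 11$
$j{\left(t \right)} = 6 - t$ ($j{\left(t \right)} = \left(6 - 0\right) - t = \left(6 + 0\right) - t = 6 - t$)
$p d{\left(-1 \right)} + j{\left(-1 \right)} = 11 \left(- \frac{25}{9}\right) + \left(6 - -1\right) = - \frac{275}{9} + \left(6 + 1\right) = - \frac{275}{9} + 7 = - \frac{212}{9}$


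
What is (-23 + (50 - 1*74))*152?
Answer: -7144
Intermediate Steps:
(-23 + (50 - 1*74))*152 = (-23 + (50 - 74))*152 = (-23 - 24)*152 = -47*152 = -7144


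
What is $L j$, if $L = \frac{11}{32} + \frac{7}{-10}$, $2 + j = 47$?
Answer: $- \frac{513}{32} \approx -16.031$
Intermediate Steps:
$j = 45$ ($j = -2 + 47 = 45$)
$L = - \frac{57}{160}$ ($L = 11 \cdot \frac{1}{32} + 7 \left(- \frac{1}{10}\right) = \frac{11}{32} - \frac{7}{10} = - \frac{57}{160} \approx -0.35625$)
$L j = \left(- \frac{57}{160}\right) 45 = - \frac{513}{32}$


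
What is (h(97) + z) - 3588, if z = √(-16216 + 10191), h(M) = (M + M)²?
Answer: 34048 + 5*I*√241 ≈ 34048.0 + 77.621*I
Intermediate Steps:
h(M) = 4*M² (h(M) = (2*M)² = 4*M²)
z = 5*I*√241 (z = √(-6025) = 5*I*√241 ≈ 77.621*I)
(h(97) + z) - 3588 = (4*97² + 5*I*√241) - 3588 = (4*9409 + 5*I*√241) - 3588 = (37636 + 5*I*√241) - 3588 = 34048 + 5*I*√241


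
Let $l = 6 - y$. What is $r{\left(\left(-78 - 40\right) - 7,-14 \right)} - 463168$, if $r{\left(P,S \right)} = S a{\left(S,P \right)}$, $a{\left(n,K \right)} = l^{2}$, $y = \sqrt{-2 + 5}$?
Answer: $-463714 + 168 \sqrt{3} \approx -4.6342 \cdot 10^{5}$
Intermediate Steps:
$y = \sqrt{3} \approx 1.732$
$l = 6 - \sqrt{3} \approx 4.268$
$a{\left(n,K \right)} = \left(6 - \sqrt{3}\right)^{2}$
$r{\left(P,S \right)} = S \left(6 - \sqrt{3}\right)^{2}$
$r{\left(\left(-78 - 40\right) - 7,-14 \right)} - 463168 = - 14 \left(6 - \sqrt{3}\right)^{2} - 463168 = -463168 - 14 \left(6 - \sqrt{3}\right)^{2}$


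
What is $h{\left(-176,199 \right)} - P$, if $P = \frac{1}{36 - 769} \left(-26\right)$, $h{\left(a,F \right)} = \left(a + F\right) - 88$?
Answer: $- \frac{47671}{733} \approx -65.036$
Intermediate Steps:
$h{\left(a,F \right)} = -88 + F + a$ ($h{\left(a,F \right)} = \left(F + a\right) - 88 = -88 + F + a$)
$P = \frac{26}{733}$ ($P = \frac{1}{-733} \left(-26\right) = \left(- \frac{1}{733}\right) \left(-26\right) = \frac{26}{733} \approx 0.035471$)
$h{\left(-176,199 \right)} - P = \left(-88 + 199 - 176\right) - \frac{26}{733} = -65 - \frac{26}{733} = - \frac{47671}{733}$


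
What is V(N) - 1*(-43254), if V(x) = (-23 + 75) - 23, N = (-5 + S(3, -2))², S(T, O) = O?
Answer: 43283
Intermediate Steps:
N = 49 (N = (-5 - 2)² = (-7)² = 49)
V(x) = 29 (V(x) = 52 - 23 = 29)
V(N) - 1*(-43254) = 29 - 1*(-43254) = 29 + 43254 = 43283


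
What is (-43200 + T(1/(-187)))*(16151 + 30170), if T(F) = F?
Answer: -34018146611/17 ≈ -2.0011e+9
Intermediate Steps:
(-43200 + T(1/(-187)))*(16151 + 30170) = (-43200 + 1/(-187))*(16151 + 30170) = (-43200 - 1/187)*46321 = -8078401/187*46321 = -34018146611/17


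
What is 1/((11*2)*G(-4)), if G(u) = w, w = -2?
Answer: -1/44 ≈ -0.022727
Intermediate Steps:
G(u) = -2
1/((11*2)*G(-4)) = 1/((11*2)*(-2)) = 1/(22*(-2)) = 1/(-44) = -1/44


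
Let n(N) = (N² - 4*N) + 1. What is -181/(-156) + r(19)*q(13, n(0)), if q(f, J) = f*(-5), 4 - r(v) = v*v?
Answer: 3620161/156 ≈ 23206.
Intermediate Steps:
r(v) = 4 - v² (r(v) = 4 - v*v = 4 - v²)
n(N) = 1 + N² - 4*N
q(f, J) = -5*f
-181/(-156) + r(19)*q(13, n(0)) = -181/(-156) + (4 - 1*19²)*(-5*13) = -181*(-1/156) + (4 - 1*361)*(-65) = 181/156 + (4 - 361)*(-65) = 181/156 - 357*(-65) = 181/156 + 23205 = 3620161/156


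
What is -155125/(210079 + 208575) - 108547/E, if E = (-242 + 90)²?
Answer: -1290201151/254541632 ≈ -5.0687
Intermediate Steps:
E = 23104 (E = (-152)² = 23104)
-155125/(210079 + 208575) - 108547/E = -155125/(210079 + 208575) - 108547/23104 = -155125/418654 - 108547*1/23104 = -155125*1/418654 - 5713/1216 = -155125/418654 - 5713/1216 = -1290201151/254541632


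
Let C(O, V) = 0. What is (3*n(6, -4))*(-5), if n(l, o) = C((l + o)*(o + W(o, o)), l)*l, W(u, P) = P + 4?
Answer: 0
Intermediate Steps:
W(u, P) = 4 + P
n(l, o) = 0 (n(l, o) = 0*l = 0)
(3*n(6, -4))*(-5) = (3*0)*(-5) = 0*(-5) = 0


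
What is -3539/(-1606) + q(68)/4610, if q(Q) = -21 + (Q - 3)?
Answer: 8192727/3701830 ≈ 2.2132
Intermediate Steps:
q(Q) = -24 + Q (q(Q) = -21 + (-3 + Q) = -24 + Q)
-3539/(-1606) + q(68)/4610 = -3539/(-1606) + (-24 + 68)/4610 = -3539*(-1/1606) + 44*(1/4610) = 3539/1606 + 22/2305 = 8192727/3701830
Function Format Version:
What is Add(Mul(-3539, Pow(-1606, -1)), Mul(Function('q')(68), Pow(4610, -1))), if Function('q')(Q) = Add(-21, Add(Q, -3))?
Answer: Rational(8192727, 3701830) ≈ 2.2132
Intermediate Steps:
Function('q')(Q) = Add(-24, Q) (Function('q')(Q) = Add(-21, Add(-3, Q)) = Add(-24, Q))
Add(Mul(-3539, Pow(-1606, -1)), Mul(Function('q')(68), Pow(4610, -1))) = Add(Mul(-3539, Pow(-1606, -1)), Mul(Add(-24, 68), Pow(4610, -1))) = Add(Mul(-3539, Rational(-1, 1606)), Mul(44, Rational(1, 4610))) = Add(Rational(3539, 1606), Rational(22, 2305)) = Rational(8192727, 3701830)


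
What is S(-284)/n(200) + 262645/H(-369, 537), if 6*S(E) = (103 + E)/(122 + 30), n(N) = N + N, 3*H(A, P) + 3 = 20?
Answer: 287438684923/6201600 ≈ 46349.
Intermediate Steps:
H(A, P) = 17/3 (H(A, P) = -1 + (⅓)*20 = -1 + 20/3 = 17/3)
n(N) = 2*N
S(E) = 103/912 + E/912 (S(E) = ((103 + E)/(122 + 30))/6 = ((103 + E)/152)/6 = ((103 + E)*(1/152))/6 = (103/152 + E/152)/6 = 103/912 + E/912)
S(-284)/n(200) + 262645/H(-369, 537) = (103/912 + (1/912)*(-284))/((2*200)) + 262645/(17/3) = (103/912 - 71/228)/400 + 262645*(3/17) = -181/912*1/400 + 787935/17 = -181/364800 + 787935/17 = 287438684923/6201600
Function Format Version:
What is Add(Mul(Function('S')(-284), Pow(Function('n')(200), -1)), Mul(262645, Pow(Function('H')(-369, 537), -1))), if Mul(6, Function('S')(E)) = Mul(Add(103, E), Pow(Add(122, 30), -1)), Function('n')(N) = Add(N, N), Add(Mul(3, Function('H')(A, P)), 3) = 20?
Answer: Rational(287438684923, 6201600) ≈ 46349.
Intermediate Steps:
Function('H')(A, P) = Rational(17, 3) (Function('H')(A, P) = Add(-1, Mul(Rational(1, 3), 20)) = Add(-1, Rational(20, 3)) = Rational(17, 3))
Function('n')(N) = Mul(2, N)
Function('S')(E) = Add(Rational(103, 912), Mul(Rational(1, 912), E)) (Function('S')(E) = Mul(Rational(1, 6), Mul(Add(103, E), Pow(Add(122, 30), -1))) = Mul(Rational(1, 6), Mul(Add(103, E), Pow(152, -1))) = Mul(Rational(1, 6), Mul(Add(103, E), Rational(1, 152))) = Mul(Rational(1, 6), Add(Rational(103, 152), Mul(Rational(1, 152), E))) = Add(Rational(103, 912), Mul(Rational(1, 912), E)))
Add(Mul(Function('S')(-284), Pow(Function('n')(200), -1)), Mul(262645, Pow(Function('H')(-369, 537), -1))) = Add(Mul(Add(Rational(103, 912), Mul(Rational(1, 912), -284)), Pow(Mul(2, 200), -1)), Mul(262645, Pow(Rational(17, 3), -1))) = Add(Mul(Add(Rational(103, 912), Rational(-71, 228)), Pow(400, -1)), Mul(262645, Rational(3, 17))) = Add(Mul(Rational(-181, 912), Rational(1, 400)), Rational(787935, 17)) = Add(Rational(-181, 364800), Rational(787935, 17)) = Rational(287438684923, 6201600)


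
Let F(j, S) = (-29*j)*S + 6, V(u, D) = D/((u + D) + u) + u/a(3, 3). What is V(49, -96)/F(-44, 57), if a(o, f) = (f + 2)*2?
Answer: -431/727380 ≈ -0.00059254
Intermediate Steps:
a(o, f) = 4 + 2*f (a(o, f) = (2 + f)*2 = 4 + 2*f)
V(u, D) = u/10 + D/(D + 2*u) (V(u, D) = D/((u + D) + u) + u/(4 + 2*3) = D/((D + u) + u) + u/(4 + 6) = D/(D + 2*u) + u/10 = u/10 + D/(D + 2*u))
F(j, S) = 6 - 29*S*j (F(j, S) = -29*S*j + 6 = 6 - 29*S*j)
V(49, -96)/F(-44, 57) = ((-96 + (⅕)*49² + (⅒)*(-96)*49)/(-96 + 2*49))/(6 - 29*57*(-44)) = ((-96 + (⅕)*2401 - 2352/5)/(-96 + 98))/(6 + 72732) = ((-96 + 2401/5 - 2352/5)/2)/72738 = ((½)*(-431/5))*(1/72738) = -431/10*1/72738 = -431/727380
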